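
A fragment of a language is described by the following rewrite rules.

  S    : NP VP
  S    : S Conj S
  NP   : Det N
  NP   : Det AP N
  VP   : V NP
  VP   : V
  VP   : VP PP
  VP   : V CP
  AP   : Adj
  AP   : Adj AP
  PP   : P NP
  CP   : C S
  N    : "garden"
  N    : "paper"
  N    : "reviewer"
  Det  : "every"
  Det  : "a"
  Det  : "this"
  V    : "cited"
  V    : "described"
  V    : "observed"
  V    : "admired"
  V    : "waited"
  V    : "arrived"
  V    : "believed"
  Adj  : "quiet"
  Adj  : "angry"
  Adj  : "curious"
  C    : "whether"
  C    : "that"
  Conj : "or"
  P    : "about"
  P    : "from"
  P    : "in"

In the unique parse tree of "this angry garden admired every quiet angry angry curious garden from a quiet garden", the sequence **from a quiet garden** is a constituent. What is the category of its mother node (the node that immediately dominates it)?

VP

[S [NP [Det this] [AP [Adj angry]] [N garden]] [VP [VP [V admired] [NP [Det every] [AP [Adj quiet] [AP [Adj angry] [AP [Adj angry] [AP [Adj curious]]]]] [N garden]]] [PP [P from] [NP [Det a] [AP [Adj quiet]] [N garden]]]]]
The span 'from a quiet garden' is the PP node built by PP → P NP.
Its mother is the VP built by VP → VP PP.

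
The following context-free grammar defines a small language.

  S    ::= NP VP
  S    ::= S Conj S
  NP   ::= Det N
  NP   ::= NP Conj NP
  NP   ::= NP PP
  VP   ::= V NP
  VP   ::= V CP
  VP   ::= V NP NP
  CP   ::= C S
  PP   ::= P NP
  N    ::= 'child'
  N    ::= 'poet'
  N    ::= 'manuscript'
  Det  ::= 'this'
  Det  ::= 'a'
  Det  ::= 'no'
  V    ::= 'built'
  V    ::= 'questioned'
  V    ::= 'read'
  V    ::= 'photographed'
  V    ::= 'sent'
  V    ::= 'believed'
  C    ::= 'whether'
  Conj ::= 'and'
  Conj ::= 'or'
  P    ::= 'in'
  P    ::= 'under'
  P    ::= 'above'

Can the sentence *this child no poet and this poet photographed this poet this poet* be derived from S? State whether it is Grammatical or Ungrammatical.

Ungrammatical

For S → NP VP, the only prefix that parses as NP is 'this child', but the remainder 'no poet and this poet photographed this poet this poet' is not a VP under these rules. The alternative S rule S → S Conj S likewise has no satisfying split.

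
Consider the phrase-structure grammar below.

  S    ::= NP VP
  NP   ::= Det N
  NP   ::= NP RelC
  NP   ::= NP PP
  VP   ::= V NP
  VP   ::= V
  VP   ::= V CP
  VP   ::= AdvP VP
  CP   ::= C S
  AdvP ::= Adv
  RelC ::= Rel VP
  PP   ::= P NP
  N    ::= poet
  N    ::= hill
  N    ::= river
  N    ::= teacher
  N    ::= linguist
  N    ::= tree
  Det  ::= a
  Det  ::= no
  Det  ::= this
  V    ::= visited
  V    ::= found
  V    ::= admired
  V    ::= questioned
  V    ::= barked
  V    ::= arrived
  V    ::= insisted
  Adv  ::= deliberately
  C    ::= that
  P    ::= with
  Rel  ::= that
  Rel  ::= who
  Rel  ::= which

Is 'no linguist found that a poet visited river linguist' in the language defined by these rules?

A V word can never sit immediately before an N word in any string this grammar generates, so the substring 'visited river' rules out a derivation.

Ungrammatical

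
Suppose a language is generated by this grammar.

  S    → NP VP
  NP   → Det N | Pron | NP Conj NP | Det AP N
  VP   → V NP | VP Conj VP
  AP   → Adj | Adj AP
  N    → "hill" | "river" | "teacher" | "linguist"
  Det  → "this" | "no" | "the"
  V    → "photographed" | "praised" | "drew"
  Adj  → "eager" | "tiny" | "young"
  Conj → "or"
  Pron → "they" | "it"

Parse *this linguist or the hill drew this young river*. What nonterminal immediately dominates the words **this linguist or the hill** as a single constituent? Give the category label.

[S [NP [NP [Det this] [N linguist]] [Conj or] [NP [Det the] [N hill]]] [VP [V drew] [NP [Det this] [AP [Adj young]] [N river]]]]
The span 'this linguist or the hill' is the NP node built by NP → NP Conj NP.

NP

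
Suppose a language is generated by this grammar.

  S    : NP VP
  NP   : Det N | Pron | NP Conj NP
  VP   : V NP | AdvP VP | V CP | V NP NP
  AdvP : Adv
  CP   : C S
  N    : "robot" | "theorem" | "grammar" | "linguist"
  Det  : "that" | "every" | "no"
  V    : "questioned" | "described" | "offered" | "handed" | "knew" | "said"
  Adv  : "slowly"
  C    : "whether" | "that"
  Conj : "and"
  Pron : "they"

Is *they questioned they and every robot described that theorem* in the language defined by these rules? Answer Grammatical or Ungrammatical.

For S → NP VP, the only prefix that parses as NP is 'they', but the remainder 'questioned they and every robot described that theorem' is not a VP under these rules.

Ungrammatical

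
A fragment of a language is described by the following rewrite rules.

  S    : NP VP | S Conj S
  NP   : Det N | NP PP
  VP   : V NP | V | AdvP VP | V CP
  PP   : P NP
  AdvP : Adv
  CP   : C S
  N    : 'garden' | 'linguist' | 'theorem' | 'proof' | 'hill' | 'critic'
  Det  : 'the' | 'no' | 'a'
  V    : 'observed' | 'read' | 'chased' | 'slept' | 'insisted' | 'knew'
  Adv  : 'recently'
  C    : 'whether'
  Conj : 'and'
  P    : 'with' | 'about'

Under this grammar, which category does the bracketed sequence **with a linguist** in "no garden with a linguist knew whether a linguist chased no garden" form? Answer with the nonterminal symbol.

PP

[S [NP [NP [Det no] [N garden]] [PP [P with] [NP [Det a] [N linguist]]]] [VP [V knew] [CP [C whether] [S [NP [Det a] [N linguist]] [VP [V chased] [NP [Det no] [N garden]]]]]]]
The span 'with a linguist' is the PP node built by PP → P NP.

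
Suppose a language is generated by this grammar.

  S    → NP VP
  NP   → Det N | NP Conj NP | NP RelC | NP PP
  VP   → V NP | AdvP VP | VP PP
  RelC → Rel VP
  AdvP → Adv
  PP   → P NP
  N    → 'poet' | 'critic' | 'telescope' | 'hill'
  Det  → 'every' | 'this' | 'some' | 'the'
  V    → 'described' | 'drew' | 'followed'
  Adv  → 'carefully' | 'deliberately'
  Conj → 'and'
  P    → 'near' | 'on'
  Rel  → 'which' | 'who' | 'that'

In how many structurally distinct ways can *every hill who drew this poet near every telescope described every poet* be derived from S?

Two of the 3 distinct bracketings:
[S [NP [NP [Det every] [N hill]] [RelC [Rel who] [VP [V drew] [NP [NP [Det this] [N poet]] [PP [P near] [NP [Det every] [N telescope]]]]]]] [VP [V described] [NP [Det every] [N poet]]]]
[S [NP [NP [Det every] [N hill]] [RelC [Rel who] [VP [VP [V drew] [NP [Det this] [N poet]]] [PP [P near] [NP [Det every] [N telescope]]]]]] [VP [V described] [NP [Det every] [N poet]]]]
The difference turns on whether NP → NP PP is used at the relevant span, versus an alternative expansion of NP.

3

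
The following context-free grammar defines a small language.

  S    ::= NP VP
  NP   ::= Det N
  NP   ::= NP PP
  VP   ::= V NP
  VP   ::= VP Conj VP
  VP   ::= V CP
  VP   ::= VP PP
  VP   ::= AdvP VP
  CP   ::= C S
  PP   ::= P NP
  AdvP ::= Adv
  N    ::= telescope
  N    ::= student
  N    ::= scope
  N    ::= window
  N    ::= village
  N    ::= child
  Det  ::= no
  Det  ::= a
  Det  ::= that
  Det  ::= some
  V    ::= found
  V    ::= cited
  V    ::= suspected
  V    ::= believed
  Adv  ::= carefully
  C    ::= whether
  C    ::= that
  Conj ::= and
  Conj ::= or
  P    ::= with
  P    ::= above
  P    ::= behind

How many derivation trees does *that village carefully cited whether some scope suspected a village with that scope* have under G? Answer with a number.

4

Two of the 4 distinct bracketings:
[S [NP [Det that] [N village]] [VP [VP [AdvP [Adv carefully]] [VP [V cited] [CP [C whether] [S [NP [Det some] [N scope]] [VP [V suspected] [NP [Det a] [N village]]]]]]] [PP [P with] [NP [Det that] [N scope]]]]]
[S [NP [Det that] [N village]] [VP [AdvP [Adv carefully]] [VP [V cited] [CP [C whether] [S [NP [Det some] [N scope]] [VP [V suspected] [NP [NP [Det a] [N village]] [PP [P with] [NP [Det that] [N scope]]]]]]]]]]
The difference turns on whether NP → NP PP is used at the relevant span, versus an alternative expansion of NP.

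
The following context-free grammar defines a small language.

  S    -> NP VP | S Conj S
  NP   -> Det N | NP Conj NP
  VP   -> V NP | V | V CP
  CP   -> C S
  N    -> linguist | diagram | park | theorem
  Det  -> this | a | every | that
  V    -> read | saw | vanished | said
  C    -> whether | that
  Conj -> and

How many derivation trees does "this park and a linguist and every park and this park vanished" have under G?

Two of the 5 distinct bracketings:
[S [NP [NP [Det this] [N park]] [Conj and] [NP [NP [Det a] [N linguist]] [Conj and] [NP [NP [Det every] [N park]] [Conj and] [NP [Det this] [N park]]]]] [VP [V vanished]]]
[S [NP [NP [Det this] [N park]] [Conj and] [NP [NP [NP [Det a] [N linguist]] [Conj and] [NP [Det every] [N park]]] [Conj and] [NP [Det this] [N park]]]] [VP [V vanished]]]
The trees differ in how a recursive rule is bracketed over the same span.

5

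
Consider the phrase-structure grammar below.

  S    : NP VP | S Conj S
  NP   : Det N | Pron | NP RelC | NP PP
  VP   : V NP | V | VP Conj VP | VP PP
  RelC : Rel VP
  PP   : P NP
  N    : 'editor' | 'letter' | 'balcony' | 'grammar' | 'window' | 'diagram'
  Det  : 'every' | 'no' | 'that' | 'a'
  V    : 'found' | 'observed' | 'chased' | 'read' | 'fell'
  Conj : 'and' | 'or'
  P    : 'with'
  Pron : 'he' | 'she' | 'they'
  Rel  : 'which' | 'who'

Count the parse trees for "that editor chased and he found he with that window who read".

3

Two of the 3 distinct bracketings:
[S [S [NP [Det that] [N editor]] [VP [V chased]]] [Conj and] [S [NP [Pron he]] [VP [V found] [NP [NP [NP [Pron he]] [PP [P with] [NP [Det that] [N window]]]] [RelC [Rel who] [VP [V read]]]]]]]
[S [S [NP [Det that] [N editor]] [VP [V chased]]] [Conj and] [S [NP [Pron he]] [VP [V found] [NP [NP [Pron he]] [PP [P with] [NP [NP [Det that] [N window]] [RelC [Rel who] [VP [V read]]]]]]]]]
The trees differ in how a recursive rule is bracketed over the same span.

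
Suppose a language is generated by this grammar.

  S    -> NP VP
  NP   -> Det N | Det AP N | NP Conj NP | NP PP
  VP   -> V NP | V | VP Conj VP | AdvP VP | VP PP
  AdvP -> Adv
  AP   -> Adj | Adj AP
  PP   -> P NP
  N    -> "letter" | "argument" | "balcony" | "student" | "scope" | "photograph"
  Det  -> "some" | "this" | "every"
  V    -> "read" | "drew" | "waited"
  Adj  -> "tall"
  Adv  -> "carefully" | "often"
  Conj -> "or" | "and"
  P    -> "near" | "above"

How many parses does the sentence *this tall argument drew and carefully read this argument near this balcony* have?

Two of the 4 distinct bracketings:
[S [NP [Det this] [AP [Adj tall]] [N argument]] [VP [VP [V drew]] [Conj and] [VP [AdvP [Adv carefully]] [VP [V read] [NP [NP [Det this] [N argument]] [PP [P near] [NP [Det this] [N balcony]]]]]]]]
[S [NP [Det this] [AP [Adj tall]] [N argument]] [VP [VP [V drew]] [Conj and] [VP [AdvP [Adv carefully]] [VP [VP [V read] [NP [Det this] [N argument]]] [PP [P near] [NP [Det this] [N balcony]]]]]]]
The difference turns on whether NP → NP PP is used at the relevant span, versus an alternative expansion of NP.

4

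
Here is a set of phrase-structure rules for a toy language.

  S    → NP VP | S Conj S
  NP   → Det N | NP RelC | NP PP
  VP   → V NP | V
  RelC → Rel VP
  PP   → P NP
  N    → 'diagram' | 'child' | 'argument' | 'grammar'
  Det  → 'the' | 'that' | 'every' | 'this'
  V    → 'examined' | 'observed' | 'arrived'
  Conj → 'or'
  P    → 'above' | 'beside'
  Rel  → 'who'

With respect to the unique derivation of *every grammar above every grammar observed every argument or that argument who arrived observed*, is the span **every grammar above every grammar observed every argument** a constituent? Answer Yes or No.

Yes

[S [S [NP [NP [Det every] [N grammar]] [PP [P above] [NP [Det every] [N grammar]]]] [VP [V observed] [NP [Det every] [N argument]]]] [Conj or] [S [NP [NP [Det that] [N argument]] [RelC [Rel who] [VP [V arrived]]]] [VP [V observed]]]]
The words 'every grammar above every grammar observed every argument' are exhaustively dominated by a single S node (built by S → NP VP), so they form a constituent.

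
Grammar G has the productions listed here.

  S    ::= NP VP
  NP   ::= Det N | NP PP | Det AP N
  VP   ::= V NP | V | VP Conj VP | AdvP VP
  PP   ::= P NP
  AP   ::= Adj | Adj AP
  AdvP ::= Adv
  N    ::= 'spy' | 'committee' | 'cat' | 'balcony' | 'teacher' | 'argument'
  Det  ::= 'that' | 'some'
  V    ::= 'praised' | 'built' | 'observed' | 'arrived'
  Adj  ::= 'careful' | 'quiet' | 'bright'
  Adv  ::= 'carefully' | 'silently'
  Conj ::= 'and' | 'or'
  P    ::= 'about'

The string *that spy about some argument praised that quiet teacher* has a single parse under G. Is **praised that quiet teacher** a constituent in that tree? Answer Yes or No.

[S [NP [NP [Det that] [N spy]] [PP [P about] [NP [Det some] [N argument]]]] [VP [V praised] [NP [Det that] [AP [Adj quiet]] [N teacher]]]]
The words 'praised that quiet teacher' are exhaustively dominated by a single VP node (built by VP → V NP), so they form a constituent.

Yes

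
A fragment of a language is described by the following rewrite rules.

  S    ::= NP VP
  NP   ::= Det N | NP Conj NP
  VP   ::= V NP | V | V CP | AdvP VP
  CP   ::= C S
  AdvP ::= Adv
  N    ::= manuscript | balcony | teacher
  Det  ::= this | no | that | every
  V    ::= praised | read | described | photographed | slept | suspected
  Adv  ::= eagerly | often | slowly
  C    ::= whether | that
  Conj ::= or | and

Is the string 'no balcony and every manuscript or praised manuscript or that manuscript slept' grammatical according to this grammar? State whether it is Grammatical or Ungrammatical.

Ungrammatical

A Conj word can never sit immediately before a V word in any string this grammar generates, so the substring 'or praised' rules out a derivation.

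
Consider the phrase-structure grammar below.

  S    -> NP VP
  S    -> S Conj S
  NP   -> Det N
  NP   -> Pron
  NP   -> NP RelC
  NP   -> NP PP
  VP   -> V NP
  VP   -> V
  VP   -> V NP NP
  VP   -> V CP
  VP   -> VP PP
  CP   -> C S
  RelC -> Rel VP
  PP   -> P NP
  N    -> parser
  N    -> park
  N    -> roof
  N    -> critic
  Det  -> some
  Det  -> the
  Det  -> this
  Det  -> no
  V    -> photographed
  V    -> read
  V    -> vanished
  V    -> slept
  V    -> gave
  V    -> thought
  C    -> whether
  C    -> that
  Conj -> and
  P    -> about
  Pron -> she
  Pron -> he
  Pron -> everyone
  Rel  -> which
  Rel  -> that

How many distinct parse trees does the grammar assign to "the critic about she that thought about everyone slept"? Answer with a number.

5

Two of the 5 distinct bracketings:
[S [NP [NP [NP [Det the] [N critic]] [PP [P about] [NP [Pron she]]]] [RelC [Rel that] [VP [VP [V thought]] [PP [P about] [NP [Pron everyone]]]]]] [VP [V slept]]]
[S [NP [NP [Det the] [N critic]] [PP [P about] [NP [NP [Pron she]] [RelC [Rel that] [VP [VP [V thought]] [PP [P about] [NP [Pron everyone]]]]]]]] [VP [V slept]]]
The trees differ in how a recursive rule is bracketed over the same span.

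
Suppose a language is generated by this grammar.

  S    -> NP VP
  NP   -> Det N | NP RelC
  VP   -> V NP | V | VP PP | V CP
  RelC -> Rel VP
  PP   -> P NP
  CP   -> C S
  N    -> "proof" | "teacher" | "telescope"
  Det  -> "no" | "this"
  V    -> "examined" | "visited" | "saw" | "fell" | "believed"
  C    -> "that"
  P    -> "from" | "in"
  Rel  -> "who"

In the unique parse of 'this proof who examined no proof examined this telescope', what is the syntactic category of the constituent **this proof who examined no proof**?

[S [NP [NP [Det this] [N proof]] [RelC [Rel who] [VP [V examined] [NP [Det no] [N proof]]]]] [VP [V examined] [NP [Det this] [N telescope]]]]
The span 'this proof who examined no proof' is the NP node built by NP → NP RelC.

NP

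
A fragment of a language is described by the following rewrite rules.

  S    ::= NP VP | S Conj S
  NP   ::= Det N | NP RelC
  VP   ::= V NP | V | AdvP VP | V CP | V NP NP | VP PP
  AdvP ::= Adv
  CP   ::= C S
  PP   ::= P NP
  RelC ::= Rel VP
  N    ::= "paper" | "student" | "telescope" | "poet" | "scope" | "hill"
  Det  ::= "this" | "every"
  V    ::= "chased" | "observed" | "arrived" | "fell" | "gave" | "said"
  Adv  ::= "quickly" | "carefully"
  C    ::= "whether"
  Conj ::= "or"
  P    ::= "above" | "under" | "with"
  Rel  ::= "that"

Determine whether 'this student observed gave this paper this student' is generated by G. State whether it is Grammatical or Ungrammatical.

Ungrammatical

For S → NP VP, the only prefix that parses as NP is 'this student', but the remainder 'observed gave this paper this student' is not a VP under these rules. The alternative S rule S → S Conj S likewise has no satisfying split.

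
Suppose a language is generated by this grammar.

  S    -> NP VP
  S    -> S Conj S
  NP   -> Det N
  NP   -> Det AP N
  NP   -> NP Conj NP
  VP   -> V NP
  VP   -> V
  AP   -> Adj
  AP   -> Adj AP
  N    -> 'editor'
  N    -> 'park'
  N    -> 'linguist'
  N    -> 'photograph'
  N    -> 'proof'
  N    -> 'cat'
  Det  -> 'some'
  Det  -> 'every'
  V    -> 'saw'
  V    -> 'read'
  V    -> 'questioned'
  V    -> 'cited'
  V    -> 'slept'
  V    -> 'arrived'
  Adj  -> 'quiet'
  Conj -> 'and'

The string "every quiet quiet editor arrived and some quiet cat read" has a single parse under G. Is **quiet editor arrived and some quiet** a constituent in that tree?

[S [S [NP [Det every] [AP [Adj quiet] [AP [Adj quiet]]] [N editor]] [VP [V arrived]]] [Conj and] [S [NP [Det some] [AP [Adj quiet]] [N cat]] [VP [V read]]]]
The smallest constituent containing 'quiet editor arrived and some quiet' is the S spanning 'every quiet quiet editor arrived and some quiet cat read'; no single node in the tree dominates exactly the given words.

No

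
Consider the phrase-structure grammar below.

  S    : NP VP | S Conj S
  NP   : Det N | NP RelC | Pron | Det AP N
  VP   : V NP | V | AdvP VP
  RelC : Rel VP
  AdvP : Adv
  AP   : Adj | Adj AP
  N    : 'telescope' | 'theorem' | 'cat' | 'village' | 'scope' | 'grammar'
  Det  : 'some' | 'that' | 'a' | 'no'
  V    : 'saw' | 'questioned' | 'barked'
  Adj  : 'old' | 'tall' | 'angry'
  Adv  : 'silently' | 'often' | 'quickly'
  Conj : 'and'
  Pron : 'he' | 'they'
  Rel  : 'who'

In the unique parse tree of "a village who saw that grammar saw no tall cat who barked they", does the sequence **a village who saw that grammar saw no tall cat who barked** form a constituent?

[S [NP [NP [Det a] [N village]] [RelC [Rel who] [VP [V saw] [NP [Det that] [N grammar]]]]] [VP [V saw] [NP [NP [Det no] [AP [Adj tall]] [N cat]] [RelC [Rel who] [VP [V barked] [NP [Pron they]]]]]]]
The smallest constituent containing 'a village who saw that grammar saw no tall cat who barked' is the S spanning 'a village who saw that grammar saw no tall cat who barked they'; no single node in the tree dominates exactly the given words.

No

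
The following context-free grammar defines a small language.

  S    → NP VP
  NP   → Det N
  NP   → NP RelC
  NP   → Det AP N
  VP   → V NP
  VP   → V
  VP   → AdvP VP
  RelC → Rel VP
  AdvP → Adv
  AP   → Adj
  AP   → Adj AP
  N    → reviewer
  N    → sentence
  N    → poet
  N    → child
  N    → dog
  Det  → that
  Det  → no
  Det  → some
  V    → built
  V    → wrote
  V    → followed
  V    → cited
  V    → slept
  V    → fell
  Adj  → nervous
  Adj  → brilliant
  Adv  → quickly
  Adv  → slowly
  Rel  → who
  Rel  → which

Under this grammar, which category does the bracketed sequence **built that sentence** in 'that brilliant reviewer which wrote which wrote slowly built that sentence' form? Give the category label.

[S [NP [NP [NP [Det that] [AP [Adj brilliant]] [N reviewer]] [RelC [Rel which] [VP [V wrote]]]] [RelC [Rel which] [VP [V wrote]]]] [VP [AdvP [Adv slowly]] [VP [V built] [NP [Det that] [N sentence]]]]]
The span 'built that sentence' is the VP node built by VP → V NP.

VP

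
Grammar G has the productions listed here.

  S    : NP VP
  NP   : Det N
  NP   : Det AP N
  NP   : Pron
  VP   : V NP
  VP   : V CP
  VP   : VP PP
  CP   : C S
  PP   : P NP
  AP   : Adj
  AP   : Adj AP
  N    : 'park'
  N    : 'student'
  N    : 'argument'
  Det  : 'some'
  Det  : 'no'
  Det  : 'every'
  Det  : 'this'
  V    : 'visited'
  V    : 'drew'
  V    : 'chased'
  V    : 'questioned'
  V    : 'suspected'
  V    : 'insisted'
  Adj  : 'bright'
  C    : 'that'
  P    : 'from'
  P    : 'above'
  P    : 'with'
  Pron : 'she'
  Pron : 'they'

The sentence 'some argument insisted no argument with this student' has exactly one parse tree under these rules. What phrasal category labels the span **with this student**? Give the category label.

PP

S
  NP
    Det: some
    N: argument
  VP
    VP
      V: insisted
      NP
        Det: no
        N: argument
    PP
      P: with
      NP
        Det: this
        N: student
The span 'with this student' is the PP node built by PP → P NP.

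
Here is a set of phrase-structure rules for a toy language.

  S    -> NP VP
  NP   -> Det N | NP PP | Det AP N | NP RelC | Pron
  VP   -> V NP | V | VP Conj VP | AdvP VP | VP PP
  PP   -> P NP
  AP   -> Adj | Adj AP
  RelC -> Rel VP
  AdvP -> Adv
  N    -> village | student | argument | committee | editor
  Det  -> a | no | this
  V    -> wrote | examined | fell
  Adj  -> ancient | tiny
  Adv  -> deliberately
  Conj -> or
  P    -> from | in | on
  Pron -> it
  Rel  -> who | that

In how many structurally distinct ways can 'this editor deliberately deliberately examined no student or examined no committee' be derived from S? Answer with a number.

3

Two of the 3 distinct bracketings:
[S [NP [Det this] [N editor]] [VP [VP [AdvP [Adv deliberately]] [VP [AdvP [Adv deliberately]] [VP [V examined] [NP [Det no] [N student]]]]] [Conj or] [VP [V examined] [NP [Det no] [N committee]]]]]
[S [NP [Det this] [N editor]] [VP [AdvP [Adv deliberately]] [VP [VP [AdvP [Adv deliberately]] [VP [V examined] [NP [Det no] [N student]]]] [Conj or] [VP [V examined] [NP [Det no] [N committee]]]]]]
The trees differ in how a recursive rule is bracketed over the same span.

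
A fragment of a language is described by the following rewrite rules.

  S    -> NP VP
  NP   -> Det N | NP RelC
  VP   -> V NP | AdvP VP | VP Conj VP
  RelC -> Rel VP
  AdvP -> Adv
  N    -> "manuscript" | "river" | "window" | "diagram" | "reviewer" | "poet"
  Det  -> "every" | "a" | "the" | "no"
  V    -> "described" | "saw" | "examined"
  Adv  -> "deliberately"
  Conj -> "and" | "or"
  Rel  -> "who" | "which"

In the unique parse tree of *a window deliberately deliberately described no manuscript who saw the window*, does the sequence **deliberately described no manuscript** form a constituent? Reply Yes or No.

[S [NP [Det a] [N window]] [VP [AdvP [Adv deliberately]] [VP [AdvP [Adv deliberately]] [VP [V described] [NP [NP [Det no] [N manuscript]] [RelC [Rel who] [VP [V saw] [NP [Det the] [N window]]]]]]]]]
The smallest constituent containing 'deliberately described no manuscript' is the VP spanning 'deliberately described no manuscript who saw the window'; no single node in the tree dominates exactly the given words.

No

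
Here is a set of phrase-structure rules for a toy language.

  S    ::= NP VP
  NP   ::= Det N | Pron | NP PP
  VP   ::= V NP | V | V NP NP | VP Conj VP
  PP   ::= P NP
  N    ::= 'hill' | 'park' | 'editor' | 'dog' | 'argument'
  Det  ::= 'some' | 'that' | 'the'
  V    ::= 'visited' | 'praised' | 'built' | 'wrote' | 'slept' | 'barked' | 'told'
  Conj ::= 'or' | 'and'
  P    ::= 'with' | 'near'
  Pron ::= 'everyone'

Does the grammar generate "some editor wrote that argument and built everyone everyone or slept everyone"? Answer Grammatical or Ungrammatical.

Grammatical

S
  NP
    Det: some
    N: editor
  VP
    VP
      V: wrote
      NP
        Det: that
        N: argument
    Conj: and
    VP
      VP
        V: built
        NP
          Pron: everyone
        NP
          Pron: everyone
      Conj: or
      VP
        V: slept
        NP
          Pron: everyone
Each bracket corresponds to one application of a listed rule, so the string is derivable from S.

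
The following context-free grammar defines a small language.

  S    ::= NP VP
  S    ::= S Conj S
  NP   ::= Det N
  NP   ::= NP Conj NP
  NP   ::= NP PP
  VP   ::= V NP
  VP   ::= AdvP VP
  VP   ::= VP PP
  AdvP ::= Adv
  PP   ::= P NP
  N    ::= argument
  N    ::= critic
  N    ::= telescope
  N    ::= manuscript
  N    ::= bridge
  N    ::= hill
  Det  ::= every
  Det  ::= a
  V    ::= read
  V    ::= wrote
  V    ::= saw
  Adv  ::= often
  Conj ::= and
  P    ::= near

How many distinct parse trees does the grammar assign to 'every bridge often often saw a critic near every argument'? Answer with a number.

Two of the 4 distinct bracketings:
[S [NP [Det every] [N bridge]] [VP [AdvP [Adv often]] [VP [AdvP [Adv often]] [VP [V saw] [NP [NP [Det a] [N critic]] [PP [P near] [NP [Det every] [N argument]]]]]]]]
[S [NP [Det every] [N bridge]] [VP [AdvP [Adv often]] [VP [AdvP [Adv often]] [VP [VP [V saw] [NP [Det a] [N critic]]] [PP [P near] [NP [Det every] [N argument]]]]]]]
The difference turns on whether NP → NP PP is used at the relevant span, versus an alternative expansion of NP.

4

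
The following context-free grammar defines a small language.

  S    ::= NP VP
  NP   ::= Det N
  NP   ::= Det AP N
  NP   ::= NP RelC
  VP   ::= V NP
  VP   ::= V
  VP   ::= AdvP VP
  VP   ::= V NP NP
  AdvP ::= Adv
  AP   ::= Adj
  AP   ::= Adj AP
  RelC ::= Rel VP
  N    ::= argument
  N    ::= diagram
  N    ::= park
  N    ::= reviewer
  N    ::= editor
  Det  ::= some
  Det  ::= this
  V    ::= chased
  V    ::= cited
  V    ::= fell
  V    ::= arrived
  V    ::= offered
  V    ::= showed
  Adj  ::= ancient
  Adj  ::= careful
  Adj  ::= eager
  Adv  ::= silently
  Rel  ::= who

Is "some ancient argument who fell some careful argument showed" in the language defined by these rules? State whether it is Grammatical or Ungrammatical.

Grammatical

S
  NP
    NP
      Det: some
      AP
        Adj: ancient
      N: argument
    RelC
      Rel: who
      VP
        V: fell
        NP
          Det: some
          AP
            Adj: careful
          N: argument
  VP
    V: showed
The bracketing above is licensed at every node by one of the given productions, with S at the root.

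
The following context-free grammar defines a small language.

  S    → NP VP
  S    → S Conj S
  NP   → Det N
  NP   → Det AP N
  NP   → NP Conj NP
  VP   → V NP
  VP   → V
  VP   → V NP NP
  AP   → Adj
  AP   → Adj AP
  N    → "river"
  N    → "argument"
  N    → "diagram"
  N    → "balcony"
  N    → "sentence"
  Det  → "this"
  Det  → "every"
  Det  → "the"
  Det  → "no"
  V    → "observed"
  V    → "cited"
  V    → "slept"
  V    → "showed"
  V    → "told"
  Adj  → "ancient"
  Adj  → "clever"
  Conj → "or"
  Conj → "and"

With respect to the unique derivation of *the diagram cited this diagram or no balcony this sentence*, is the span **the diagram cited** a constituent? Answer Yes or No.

[S [NP [Det the] [N diagram]] [VP [V cited] [NP [NP [Det this] [N diagram]] [Conj or] [NP [Det no] [N balcony]]] [NP [Det this] [N sentence]]]]
The smallest constituent containing 'the diagram cited' is the S spanning 'the diagram cited this diagram or no balcony this sentence'; no single node in the tree dominates exactly the given words.

No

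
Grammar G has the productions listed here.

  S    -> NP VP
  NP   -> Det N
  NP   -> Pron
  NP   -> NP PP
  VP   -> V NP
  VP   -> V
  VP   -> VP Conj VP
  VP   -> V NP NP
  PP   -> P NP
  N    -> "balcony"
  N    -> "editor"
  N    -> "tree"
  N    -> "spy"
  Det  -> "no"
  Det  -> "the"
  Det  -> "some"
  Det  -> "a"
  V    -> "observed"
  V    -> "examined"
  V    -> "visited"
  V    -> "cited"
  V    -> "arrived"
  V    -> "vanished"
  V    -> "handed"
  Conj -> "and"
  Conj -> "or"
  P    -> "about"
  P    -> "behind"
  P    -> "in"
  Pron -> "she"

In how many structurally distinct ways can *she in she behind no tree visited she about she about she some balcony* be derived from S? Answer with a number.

Two of the 4 distinct bracketings:
[S [NP [NP [Pron she]] [PP [P in] [NP [NP [Pron she]] [PP [P behind] [NP [Det no] [N tree]]]]]] [VP [V visited] [NP [NP [Pron she]] [PP [P about] [NP [NP [Pron she]] [PP [P about] [NP [Pron she]]]]]] [NP [Det some] [N balcony]]]]
[S [NP [NP [Pron she]] [PP [P in] [NP [NP [Pron she]] [PP [P behind] [NP [Det no] [N tree]]]]]] [VP [V visited] [NP [NP [NP [Pron she]] [PP [P about] [NP [Pron she]]]] [PP [P about] [NP [Pron she]]]] [NP [Det some] [N balcony]]]]
The trees differ in how a recursive rule is bracketed over the same span.

4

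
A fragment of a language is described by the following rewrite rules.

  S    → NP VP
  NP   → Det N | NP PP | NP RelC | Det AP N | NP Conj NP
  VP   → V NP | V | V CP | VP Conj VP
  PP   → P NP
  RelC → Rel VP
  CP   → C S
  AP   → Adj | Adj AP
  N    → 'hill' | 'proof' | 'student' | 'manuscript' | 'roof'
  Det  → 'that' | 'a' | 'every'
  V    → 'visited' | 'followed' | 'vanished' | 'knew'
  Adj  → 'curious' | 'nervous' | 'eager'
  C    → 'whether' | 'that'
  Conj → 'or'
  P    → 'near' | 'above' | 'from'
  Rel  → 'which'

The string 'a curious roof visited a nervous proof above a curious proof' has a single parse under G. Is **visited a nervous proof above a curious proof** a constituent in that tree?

[S [NP [Det a] [AP [Adj curious]] [N roof]] [VP [V visited] [NP [NP [Det a] [AP [Adj nervous]] [N proof]] [PP [P above] [NP [Det a] [AP [Adj curious]] [N proof]]]]]]
The words 'visited a nervous proof above a curious proof' are exhaustively dominated by a single VP node (built by VP → V NP), so they form a constituent.

Yes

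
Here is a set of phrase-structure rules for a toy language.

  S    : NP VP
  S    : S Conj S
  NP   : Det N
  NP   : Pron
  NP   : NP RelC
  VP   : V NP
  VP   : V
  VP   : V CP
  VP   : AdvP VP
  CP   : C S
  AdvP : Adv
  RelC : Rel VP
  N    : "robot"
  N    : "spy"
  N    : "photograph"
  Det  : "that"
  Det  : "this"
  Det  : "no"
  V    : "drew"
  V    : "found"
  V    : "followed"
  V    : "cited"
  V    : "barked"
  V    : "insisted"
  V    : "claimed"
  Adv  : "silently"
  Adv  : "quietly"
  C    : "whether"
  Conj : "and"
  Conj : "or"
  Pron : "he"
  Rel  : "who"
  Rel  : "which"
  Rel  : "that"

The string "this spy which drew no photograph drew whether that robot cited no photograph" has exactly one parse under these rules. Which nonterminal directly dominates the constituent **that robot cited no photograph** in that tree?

[S [NP [NP [Det this] [N spy]] [RelC [Rel which] [VP [V drew] [NP [Det no] [N photograph]]]]] [VP [V drew] [CP [C whether] [S [NP [Det that] [N robot]] [VP [V cited] [NP [Det no] [N photograph]]]]]]]
The span 'that robot cited no photograph' is the S node built by S → NP VP.
Its mother is the CP built by CP → C S.

CP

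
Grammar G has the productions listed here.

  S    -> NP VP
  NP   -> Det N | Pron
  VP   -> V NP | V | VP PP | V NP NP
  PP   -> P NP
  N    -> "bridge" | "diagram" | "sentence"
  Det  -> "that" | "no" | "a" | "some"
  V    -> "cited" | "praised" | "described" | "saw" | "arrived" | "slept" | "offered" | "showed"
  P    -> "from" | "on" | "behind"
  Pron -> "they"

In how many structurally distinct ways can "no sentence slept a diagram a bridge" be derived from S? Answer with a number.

1

[S [NP [Det no] [N sentence]] [VP [V slept] [NP [Det a] [N diagram]] [NP [Det a] [N bridge]]]]
No rule offers an alternative attachment or grouping for any span, so this is the only derivation.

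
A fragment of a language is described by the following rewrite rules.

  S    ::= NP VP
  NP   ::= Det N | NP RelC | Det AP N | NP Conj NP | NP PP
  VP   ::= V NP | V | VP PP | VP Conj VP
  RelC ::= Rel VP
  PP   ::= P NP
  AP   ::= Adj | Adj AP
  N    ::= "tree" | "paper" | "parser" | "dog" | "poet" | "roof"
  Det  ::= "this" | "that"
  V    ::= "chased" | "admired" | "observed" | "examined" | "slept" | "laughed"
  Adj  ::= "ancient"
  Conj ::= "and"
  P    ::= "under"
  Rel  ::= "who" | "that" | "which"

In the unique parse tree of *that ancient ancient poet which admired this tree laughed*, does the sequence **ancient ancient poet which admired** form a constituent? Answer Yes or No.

No

[S [NP [NP [Det that] [AP [Adj ancient] [AP [Adj ancient]]] [N poet]] [RelC [Rel which] [VP [V admired] [NP [Det this] [N tree]]]]] [VP [V laughed]]]
The smallest constituent containing 'ancient ancient poet which admired' is the NP spanning 'that ancient ancient poet which admired this tree'; no single node in the tree dominates exactly the given words.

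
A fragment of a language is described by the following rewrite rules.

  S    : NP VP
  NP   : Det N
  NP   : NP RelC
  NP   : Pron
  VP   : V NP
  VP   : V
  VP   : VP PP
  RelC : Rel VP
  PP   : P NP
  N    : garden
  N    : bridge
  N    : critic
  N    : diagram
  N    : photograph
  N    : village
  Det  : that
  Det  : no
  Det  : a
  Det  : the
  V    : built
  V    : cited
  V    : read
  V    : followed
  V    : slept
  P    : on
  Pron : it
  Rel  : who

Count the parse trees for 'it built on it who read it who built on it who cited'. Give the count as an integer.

Two of the 9 distinct bracketings:
[S [NP [Pron it]] [VP [VP [V built]] [PP [P on] [NP [NP [Pron it]] [RelC [Rel who] [VP [V read] [NP [NP [Pron it]] [RelC [Rel who] [VP [VP [V built]] [PP [P on] [NP [NP [Pron it]] [RelC [Rel who] [VP [V cited]]]]]]]]]]]]]]
[S [NP [Pron it]] [VP [VP [V built]] [PP [P on] [NP [NP [Pron it]] [RelC [Rel who] [VP [V read] [NP [NP [NP [Pron it]] [RelC [Rel who] [VP [VP [V built]] [PP [P on] [NP [Pron it]]]]]] [RelC [Rel who] [VP [V cited]]]]]]]]]]
The trees differ in how a recursive rule is bracketed over the same span.

9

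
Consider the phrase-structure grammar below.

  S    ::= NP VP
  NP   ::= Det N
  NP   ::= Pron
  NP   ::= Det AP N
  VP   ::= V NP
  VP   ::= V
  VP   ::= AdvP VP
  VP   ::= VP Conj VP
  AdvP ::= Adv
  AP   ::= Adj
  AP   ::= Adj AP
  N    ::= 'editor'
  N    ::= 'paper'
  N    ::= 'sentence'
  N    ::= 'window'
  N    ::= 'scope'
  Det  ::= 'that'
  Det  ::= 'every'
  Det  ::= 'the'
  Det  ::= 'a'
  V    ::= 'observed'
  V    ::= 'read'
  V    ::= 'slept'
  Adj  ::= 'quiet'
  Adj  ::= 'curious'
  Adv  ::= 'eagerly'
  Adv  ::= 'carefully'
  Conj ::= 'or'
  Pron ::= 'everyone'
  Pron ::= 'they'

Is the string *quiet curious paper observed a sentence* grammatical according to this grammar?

Ungrammatical

For S → NP VP, no prefix of the string parses as an NP.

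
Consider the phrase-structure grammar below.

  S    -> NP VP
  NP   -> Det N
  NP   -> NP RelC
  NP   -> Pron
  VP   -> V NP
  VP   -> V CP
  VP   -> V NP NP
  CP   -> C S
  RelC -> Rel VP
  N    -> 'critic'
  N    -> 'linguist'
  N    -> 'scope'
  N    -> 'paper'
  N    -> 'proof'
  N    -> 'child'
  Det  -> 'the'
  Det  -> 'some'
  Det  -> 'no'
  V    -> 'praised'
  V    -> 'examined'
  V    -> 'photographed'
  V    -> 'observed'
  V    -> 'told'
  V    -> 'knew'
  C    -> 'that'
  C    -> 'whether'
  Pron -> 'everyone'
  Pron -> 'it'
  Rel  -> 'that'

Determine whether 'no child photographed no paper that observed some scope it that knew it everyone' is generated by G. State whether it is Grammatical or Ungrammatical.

[S [NP [Det no] [N child]] [VP [V photographed] [NP [NP [Det no] [N paper]] [RelC [Rel that] [VP [V observed] [NP [Det some] [N scope]] [NP [NP [Pron it]] [RelC [Rel that] [VP [V knew] [NP [Pron it]] [NP [Pron everyone]]]]]]]]]]
Each bracket corresponds to one application of a listed rule, so the string is derivable from S.

Grammatical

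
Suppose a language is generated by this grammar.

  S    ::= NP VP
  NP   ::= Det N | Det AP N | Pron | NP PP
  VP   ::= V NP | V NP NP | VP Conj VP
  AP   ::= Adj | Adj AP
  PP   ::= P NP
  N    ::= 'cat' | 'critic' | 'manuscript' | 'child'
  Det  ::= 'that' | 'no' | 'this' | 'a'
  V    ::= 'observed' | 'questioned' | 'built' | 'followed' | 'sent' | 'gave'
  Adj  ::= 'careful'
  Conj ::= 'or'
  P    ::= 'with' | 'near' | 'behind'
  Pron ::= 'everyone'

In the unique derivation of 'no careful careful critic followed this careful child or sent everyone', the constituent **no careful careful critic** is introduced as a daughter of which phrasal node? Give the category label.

S

[S [NP [Det no] [AP [Adj careful] [AP [Adj careful]]] [N critic]] [VP [VP [V followed] [NP [Det this] [AP [Adj careful]] [N child]]] [Conj or] [VP [V sent] [NP [Pron everyone]]]]]
The span 'no careful careful critic' is the NP node built by NP → Det AP N.
Its mother is the S built by S → NP VP.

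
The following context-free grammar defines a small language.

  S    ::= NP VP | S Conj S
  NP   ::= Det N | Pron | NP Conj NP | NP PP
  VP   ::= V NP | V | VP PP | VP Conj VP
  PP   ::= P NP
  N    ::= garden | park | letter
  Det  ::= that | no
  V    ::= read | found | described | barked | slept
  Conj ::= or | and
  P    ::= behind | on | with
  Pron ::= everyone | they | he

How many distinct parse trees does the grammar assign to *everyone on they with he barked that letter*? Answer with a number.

The two bracketings:
[S [NP [NP [Pron everyone]] [PP [P on] [NP [NP [Pron they]] [PP [P with] [NP [Pron he]]]]]] [VP [V barked] [NP [Det that] [N letter]]]]
[S [NP [NP [NP [Pron everyone]] [PP [P on] [NP [Pron they]]]] [PP [P with] [NP [Pron he]]]] [VP [V barked] [NP [Det that] [N letter]]]]
The trees differ in how a recursive rule is bracketed over the same span.

2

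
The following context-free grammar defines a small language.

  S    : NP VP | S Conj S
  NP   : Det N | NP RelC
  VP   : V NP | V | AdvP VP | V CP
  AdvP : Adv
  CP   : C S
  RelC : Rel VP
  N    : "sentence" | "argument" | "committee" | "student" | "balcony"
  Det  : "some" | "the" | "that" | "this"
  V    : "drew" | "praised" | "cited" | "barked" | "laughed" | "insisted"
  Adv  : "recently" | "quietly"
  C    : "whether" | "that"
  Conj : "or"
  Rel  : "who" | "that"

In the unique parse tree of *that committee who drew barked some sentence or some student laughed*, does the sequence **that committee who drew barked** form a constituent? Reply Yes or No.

No

[S [S [NP [NP [Det that] [N committee]] [RelC [Rel who] [VP [V drew]]]] [VP [V barked] [NP [Det some] [N sentence]]]] [Conj or] [S [NP [Det some] [N student]] [VP [V laughed]]]]
The smallest constituent containing 'that committee who drew barked' is the S spanning 'that committee who drew barked some sentence'; no single node in the tree dominates exactly the given words.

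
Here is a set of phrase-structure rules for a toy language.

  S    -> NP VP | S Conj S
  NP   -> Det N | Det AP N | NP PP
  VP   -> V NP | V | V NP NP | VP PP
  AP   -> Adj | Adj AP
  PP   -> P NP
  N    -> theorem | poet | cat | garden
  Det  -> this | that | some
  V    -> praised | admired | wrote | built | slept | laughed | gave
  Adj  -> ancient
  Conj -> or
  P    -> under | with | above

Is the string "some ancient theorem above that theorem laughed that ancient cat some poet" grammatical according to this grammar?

Grammatical

[S [NP [NP [Det some] [AP [Adj ancient]] [N theorem]] [PP [P above] [NP [Det that] [N theorem]]]] [VP [V laughed] [NP [Det that] [AP [Adj ancient]] [N cat]] [NP [Det some] [N poet]]]]
Every word is introduced by a lexical rule and the phrasal rules combine the resulting categories into a single S.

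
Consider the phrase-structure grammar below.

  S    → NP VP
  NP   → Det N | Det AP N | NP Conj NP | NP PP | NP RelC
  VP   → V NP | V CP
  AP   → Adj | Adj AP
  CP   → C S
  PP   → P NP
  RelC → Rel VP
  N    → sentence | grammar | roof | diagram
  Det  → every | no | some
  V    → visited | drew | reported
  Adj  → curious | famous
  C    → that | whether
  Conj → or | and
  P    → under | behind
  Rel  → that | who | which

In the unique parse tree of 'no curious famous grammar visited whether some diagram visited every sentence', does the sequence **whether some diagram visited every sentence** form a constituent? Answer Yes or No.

[S [NP [Det no] [AP [Adj curious] [AP [Adj famous]]] [N grammar]] [VP [V visited] [CP [C whether] [S [NP [Det some] [N diagram]] [VP [V visited] [NP [Det every] [N sentence]]]]]]]
The words 'whether some diagram visited every sentence' are exhaustively dominated by a single CP node (built by CP → C S), so they form a constituent.

Yes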